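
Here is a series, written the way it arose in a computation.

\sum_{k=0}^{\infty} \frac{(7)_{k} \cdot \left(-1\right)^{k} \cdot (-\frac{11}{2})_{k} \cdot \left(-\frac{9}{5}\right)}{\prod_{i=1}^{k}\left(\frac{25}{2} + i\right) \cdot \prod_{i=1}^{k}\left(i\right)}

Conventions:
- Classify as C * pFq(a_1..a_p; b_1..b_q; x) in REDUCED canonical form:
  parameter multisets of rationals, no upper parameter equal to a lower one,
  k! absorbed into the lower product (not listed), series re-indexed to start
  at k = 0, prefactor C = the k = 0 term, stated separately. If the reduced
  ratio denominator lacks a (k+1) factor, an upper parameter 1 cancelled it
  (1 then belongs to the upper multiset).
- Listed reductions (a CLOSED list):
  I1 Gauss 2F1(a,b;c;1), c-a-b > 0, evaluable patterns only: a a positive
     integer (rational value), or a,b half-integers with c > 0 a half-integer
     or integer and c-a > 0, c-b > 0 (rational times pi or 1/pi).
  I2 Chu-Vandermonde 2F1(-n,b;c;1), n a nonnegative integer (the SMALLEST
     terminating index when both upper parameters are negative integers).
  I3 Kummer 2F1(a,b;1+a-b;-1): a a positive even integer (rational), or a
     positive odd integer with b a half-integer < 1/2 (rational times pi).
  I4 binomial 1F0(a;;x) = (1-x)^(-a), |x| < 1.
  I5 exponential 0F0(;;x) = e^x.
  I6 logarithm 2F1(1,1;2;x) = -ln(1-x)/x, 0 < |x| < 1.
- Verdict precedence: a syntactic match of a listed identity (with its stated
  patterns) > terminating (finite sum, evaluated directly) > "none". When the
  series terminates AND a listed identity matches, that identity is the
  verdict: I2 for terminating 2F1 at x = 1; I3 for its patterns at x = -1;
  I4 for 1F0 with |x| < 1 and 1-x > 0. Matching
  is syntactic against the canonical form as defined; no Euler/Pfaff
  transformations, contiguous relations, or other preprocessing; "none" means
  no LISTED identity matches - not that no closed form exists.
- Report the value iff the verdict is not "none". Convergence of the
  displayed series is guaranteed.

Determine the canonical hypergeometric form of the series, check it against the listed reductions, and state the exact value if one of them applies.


The tell: from the first term -\frac{9}{5}: the lower running product (C = -9/5, x = -1) is a rising factorial.
Step ratio: r(k) = -1 * (k-\frac{11}{2}) (k+7) / [(k+\frac{27}{2}) (k+1)] - rational; roots negated = parameters, x = -1, C = -\frac{9}{5}.

This is -\frac{9}{5} * 2F1(-\frac{11}{2}, 7; \frac{27}{2}; -1) in reduced canonical form. Verdict (x = -1): Kummer's theorem (I3) applies (x = -1; c = \frac{27}{2} equals 1+a-b for upper {-\frac{11}{2}, 7}: listed pattern). Exact value: \left(-\frac{1673196525}{268435456}\right) \cdot \pi.


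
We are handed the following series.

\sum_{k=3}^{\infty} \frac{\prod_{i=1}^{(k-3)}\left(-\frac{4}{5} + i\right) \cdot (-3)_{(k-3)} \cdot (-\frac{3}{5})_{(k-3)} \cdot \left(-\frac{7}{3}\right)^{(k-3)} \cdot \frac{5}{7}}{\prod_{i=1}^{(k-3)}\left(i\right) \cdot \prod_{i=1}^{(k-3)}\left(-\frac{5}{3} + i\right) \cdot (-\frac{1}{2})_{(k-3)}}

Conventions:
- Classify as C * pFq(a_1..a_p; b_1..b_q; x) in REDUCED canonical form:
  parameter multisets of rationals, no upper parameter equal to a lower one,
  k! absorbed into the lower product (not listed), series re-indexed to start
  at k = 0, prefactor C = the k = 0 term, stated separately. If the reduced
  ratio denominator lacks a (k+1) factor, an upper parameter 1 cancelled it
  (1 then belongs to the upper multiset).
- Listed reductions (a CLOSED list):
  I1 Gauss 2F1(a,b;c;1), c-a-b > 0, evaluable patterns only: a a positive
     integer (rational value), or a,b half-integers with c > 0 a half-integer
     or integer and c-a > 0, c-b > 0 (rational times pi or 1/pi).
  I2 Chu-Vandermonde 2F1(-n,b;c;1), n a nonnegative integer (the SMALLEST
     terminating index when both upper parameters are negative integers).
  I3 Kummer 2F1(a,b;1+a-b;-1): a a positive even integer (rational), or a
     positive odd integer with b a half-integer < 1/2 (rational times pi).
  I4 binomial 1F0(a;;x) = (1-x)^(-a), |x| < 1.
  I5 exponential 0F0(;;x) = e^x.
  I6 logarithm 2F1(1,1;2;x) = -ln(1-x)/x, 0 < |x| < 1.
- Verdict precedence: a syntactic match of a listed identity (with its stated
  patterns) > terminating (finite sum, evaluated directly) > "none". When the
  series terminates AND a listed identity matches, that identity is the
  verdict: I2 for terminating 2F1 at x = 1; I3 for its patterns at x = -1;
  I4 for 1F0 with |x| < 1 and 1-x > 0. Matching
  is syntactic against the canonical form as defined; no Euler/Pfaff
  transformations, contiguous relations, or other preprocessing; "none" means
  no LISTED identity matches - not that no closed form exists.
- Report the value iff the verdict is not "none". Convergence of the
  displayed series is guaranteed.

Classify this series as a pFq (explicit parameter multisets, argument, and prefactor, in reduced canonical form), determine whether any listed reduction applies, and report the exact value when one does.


Canonical form: C = \frac{5}{7} times 3F2 with upper {-3, -\frac{3}{5}, \frac{1}{5}}, lower {-\frac{2}{3}, -\frac{1}{2}}, x = -\frac{7}{3}. Verdict: terminating at k = 3: the factor (-3)_k kills every later term; summing the 4 survivors is exact. Value: -\frac{605282}{21875}.

Key observation: with t_0 = \frac{5}{7}, the product of the first k integers (C = 5/7, x = -7/3) is k!.
Adjacent-term ratio: r(k) = -\frac{7}{3} * (k-3) (k-\frac{3}{5}) (k+\frac{1}{5}) / [(k-\frac{2}{3}) (k-\frac{1}{2}) (k+1)] - rational; roots negated = parameters, x = -\frac{7}{3}, C = \frac{5}{7}.


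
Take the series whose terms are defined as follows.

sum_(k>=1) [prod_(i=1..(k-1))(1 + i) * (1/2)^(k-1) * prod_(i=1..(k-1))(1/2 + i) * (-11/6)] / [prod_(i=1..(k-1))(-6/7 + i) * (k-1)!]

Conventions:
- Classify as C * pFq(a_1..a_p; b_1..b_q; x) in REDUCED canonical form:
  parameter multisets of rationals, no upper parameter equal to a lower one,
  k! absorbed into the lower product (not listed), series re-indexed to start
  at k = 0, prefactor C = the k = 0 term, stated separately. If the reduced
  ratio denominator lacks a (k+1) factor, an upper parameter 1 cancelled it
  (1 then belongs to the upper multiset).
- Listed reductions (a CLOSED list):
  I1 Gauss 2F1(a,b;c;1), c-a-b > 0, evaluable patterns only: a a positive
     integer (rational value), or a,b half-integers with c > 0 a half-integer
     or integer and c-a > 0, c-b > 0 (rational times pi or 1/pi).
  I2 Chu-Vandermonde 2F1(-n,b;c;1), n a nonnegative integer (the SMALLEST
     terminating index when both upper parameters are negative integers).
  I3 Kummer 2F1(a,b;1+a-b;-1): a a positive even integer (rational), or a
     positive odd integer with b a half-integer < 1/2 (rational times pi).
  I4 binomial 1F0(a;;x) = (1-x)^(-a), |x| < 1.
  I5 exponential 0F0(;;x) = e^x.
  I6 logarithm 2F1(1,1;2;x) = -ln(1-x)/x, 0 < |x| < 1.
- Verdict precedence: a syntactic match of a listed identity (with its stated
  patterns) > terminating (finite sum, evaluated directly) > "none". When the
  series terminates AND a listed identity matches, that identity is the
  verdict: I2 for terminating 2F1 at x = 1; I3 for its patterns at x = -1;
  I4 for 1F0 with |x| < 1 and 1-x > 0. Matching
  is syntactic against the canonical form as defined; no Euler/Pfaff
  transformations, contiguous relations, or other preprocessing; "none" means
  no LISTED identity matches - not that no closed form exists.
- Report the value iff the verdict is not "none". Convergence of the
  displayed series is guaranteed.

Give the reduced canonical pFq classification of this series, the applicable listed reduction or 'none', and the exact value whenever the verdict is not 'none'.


This is -11/6 * 2F1(3/2, 2; 1/7; 1/2) in reduced canonical form. Verdict: none. No listed pattern accepts 2F1(3/2, 2; 1/7; 1/2).

Key observation: from the first term -11/6: the running product (C = -11/6, x = 1/2) telescopes to a rising factorial.
Term ratio: r(k) = (1/2) * (k+3/2) (k+2) / [(k+1/7) (k+1)] ; factor over Q: parameters, x = (1/2), and C = -11/6.


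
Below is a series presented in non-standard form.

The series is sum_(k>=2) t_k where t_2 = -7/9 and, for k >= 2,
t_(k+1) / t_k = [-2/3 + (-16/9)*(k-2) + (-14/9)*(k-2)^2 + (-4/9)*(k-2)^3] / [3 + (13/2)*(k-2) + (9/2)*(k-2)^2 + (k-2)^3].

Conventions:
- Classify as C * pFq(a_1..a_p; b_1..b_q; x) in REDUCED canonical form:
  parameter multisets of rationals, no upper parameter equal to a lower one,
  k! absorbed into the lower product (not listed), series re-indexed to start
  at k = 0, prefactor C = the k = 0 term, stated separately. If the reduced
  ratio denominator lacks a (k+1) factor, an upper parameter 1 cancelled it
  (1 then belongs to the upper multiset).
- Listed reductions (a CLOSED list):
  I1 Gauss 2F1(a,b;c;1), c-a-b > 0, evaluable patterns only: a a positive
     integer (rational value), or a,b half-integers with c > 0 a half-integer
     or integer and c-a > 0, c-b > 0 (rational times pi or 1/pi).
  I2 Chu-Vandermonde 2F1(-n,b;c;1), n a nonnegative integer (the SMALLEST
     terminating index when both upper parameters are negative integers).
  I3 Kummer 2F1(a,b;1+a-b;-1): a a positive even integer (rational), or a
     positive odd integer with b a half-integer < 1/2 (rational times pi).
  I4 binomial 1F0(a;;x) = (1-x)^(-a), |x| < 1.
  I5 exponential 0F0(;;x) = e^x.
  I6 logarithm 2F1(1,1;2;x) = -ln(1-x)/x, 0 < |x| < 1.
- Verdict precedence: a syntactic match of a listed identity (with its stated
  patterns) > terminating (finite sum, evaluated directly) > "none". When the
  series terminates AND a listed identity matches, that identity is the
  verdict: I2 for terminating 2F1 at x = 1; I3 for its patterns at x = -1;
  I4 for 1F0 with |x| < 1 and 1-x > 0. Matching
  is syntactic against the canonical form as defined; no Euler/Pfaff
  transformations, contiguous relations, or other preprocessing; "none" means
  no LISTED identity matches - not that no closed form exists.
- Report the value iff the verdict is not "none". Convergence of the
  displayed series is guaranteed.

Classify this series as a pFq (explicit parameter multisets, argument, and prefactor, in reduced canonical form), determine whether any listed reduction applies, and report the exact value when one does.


At argument -4/9: a 2F1 with upper {1, 1}, lower {2}, scaled by C = -7/9. Verdict at x = -4/9: the I6 logarithm reduction matches (the logarithm: parameters (1,1;2), x = -4/9). Hence: (-7/4) * ln(13/9).

Key observation: x = (-4/9) and the expanded ratio factors over Q; C = -7/9, roots give parameters.
Step ratio: r(k) = (-4/9) * (k+1) (k+1) / [(k+2) (k+1)] - poly over poly, x = (-4/9) from leading terms; C = -7/9 at k = 0.


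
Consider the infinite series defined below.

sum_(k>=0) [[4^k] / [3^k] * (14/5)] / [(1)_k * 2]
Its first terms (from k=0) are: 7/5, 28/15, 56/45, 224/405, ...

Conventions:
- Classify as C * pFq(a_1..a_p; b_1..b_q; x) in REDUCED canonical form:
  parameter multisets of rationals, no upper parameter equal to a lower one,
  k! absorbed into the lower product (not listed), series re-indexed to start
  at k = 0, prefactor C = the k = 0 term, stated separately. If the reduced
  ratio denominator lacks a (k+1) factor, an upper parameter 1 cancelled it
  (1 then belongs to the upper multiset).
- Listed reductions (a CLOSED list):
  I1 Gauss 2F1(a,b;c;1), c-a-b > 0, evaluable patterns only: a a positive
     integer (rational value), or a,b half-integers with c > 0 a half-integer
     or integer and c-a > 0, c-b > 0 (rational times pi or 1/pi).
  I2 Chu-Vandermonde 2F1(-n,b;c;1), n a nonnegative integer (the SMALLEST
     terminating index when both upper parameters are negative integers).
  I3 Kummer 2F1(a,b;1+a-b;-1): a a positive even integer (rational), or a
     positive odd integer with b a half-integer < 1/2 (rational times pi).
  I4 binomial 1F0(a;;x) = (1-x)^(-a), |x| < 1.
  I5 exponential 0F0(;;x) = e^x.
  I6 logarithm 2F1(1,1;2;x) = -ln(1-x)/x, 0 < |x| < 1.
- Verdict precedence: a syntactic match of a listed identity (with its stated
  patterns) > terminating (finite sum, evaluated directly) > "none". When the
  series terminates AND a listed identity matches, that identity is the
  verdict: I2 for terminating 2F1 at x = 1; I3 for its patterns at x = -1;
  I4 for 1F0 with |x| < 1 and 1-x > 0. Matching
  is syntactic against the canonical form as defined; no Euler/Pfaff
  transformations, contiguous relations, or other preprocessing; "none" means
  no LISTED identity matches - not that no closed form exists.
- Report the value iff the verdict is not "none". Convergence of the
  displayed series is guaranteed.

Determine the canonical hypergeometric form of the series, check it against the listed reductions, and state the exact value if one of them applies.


At argument 4/3: a 0F0 with upper {-}, lower {-}, scaled by C = 7/5. Verdict (x = 4/3): the I5 exponential reduction applies (the 0F0 exponential series at x = 4/3). Its exact value is (7/5) * e^(4/3).

First insight: x = (4/3) and the constant factors (C = 7/5) combine into one prefactor.
Step ratio: r(k) = (4/3) * 1 / [(k+1)] - rational; roots negated = parameters, x = (4/3), C = 7/5.


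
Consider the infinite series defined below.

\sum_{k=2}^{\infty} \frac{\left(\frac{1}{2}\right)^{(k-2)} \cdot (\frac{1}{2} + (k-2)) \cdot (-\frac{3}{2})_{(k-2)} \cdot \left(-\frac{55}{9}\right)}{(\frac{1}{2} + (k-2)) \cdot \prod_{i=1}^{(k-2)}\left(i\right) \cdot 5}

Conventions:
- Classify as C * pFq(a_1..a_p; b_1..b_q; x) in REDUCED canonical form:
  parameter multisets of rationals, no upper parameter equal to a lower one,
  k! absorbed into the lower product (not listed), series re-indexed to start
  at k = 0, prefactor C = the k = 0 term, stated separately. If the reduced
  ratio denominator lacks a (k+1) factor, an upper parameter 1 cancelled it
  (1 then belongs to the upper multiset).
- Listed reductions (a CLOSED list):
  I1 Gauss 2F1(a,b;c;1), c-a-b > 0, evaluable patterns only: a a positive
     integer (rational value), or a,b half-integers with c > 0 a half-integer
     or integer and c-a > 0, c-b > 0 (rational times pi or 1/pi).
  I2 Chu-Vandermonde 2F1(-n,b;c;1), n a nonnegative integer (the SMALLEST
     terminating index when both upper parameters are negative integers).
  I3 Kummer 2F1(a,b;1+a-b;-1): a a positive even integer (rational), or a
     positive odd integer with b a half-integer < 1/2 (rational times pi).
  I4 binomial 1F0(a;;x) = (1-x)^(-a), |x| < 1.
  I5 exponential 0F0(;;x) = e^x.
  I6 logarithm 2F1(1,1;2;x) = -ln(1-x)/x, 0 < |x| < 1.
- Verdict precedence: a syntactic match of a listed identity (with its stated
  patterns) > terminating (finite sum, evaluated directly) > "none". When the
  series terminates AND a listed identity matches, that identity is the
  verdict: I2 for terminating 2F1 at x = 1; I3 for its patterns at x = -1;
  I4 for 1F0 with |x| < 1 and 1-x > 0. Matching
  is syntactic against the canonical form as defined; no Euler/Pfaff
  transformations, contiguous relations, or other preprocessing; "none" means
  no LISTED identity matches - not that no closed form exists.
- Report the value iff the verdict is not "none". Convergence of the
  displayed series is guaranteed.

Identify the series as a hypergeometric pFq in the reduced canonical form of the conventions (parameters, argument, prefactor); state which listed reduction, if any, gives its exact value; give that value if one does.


This is -\frac{11}{9} * 1F0(-\frac{3}{2}; -; \frac{1}{2}) in reduced canonical form. Verdict: this is the I4 binomial reduction (the 1F0 binomial series: exponent 3/2, x = \frac{1}{2}). Hence: \left(-\frac{11}{9}\right) \cdot \left(\frac{1}{2}\right)^{\frac{3}{2}}.

Key observation: from the first term -\frac{11}{9}: the product of the first k integers (C = -11/9) is k!.
Step ratio: r(k) = \frac{1}{2} * (k-\frac{3}{2}) / [(k+1)] - rational; roots negated = parameters, x = \frac{1}{2}, C = -\frac{11}{9}.


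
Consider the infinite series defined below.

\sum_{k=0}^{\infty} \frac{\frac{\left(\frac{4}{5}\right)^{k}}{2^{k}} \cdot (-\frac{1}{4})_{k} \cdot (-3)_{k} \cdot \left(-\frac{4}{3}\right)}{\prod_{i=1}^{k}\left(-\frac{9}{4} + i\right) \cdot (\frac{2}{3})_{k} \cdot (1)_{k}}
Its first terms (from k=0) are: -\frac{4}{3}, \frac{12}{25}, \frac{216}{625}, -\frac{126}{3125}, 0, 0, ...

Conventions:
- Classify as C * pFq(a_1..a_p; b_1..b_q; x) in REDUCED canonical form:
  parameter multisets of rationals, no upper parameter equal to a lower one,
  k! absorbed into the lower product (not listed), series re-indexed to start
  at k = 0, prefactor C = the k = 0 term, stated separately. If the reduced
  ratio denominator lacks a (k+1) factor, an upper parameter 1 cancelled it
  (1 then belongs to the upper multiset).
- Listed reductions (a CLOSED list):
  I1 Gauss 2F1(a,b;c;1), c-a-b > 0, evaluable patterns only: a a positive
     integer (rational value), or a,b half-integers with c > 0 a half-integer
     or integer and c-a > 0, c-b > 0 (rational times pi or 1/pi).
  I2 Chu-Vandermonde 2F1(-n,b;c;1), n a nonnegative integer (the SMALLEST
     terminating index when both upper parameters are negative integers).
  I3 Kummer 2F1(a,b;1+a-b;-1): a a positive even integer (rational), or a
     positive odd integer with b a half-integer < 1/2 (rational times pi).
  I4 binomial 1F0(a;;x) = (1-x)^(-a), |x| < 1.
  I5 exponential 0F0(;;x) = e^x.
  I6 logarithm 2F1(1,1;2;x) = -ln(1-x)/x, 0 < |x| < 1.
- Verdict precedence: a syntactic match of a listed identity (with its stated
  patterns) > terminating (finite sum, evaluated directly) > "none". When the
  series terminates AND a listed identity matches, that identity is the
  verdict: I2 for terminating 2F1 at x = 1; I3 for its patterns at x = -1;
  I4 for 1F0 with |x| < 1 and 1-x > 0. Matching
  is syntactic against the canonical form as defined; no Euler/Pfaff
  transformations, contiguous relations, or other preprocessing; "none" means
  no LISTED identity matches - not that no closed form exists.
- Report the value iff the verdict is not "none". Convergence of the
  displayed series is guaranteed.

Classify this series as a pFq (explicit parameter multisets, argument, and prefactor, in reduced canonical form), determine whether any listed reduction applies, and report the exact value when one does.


At argument \frac{2}{5}: a 2F2 with upper {-3, -\frac{1}{4}}, lower {-\frac{5}{4}, \frac{2}{3}}, scaled by C = -\frac{4}{3}. Verdict: terminating - upper -3 stops the sum at k = 3; the 4 terms are added exactly. Hence: -\frac{5138}{9375}.

Key observation: with t_0 = -\frac{4}{3}, (1)_k (prefactor -4/3) is k! itself.
Consecutive-term ratio: r(k) = \frac{2}{5} * (k-3) (k-\frac{1}{4}) / [(k-\frac{5}{4}) (k+\frac{2}{3}) (k+1)] - poly over poly, x = \frac{2}{5} from leading terms; C = -\frac{4}{3} at k = 0.


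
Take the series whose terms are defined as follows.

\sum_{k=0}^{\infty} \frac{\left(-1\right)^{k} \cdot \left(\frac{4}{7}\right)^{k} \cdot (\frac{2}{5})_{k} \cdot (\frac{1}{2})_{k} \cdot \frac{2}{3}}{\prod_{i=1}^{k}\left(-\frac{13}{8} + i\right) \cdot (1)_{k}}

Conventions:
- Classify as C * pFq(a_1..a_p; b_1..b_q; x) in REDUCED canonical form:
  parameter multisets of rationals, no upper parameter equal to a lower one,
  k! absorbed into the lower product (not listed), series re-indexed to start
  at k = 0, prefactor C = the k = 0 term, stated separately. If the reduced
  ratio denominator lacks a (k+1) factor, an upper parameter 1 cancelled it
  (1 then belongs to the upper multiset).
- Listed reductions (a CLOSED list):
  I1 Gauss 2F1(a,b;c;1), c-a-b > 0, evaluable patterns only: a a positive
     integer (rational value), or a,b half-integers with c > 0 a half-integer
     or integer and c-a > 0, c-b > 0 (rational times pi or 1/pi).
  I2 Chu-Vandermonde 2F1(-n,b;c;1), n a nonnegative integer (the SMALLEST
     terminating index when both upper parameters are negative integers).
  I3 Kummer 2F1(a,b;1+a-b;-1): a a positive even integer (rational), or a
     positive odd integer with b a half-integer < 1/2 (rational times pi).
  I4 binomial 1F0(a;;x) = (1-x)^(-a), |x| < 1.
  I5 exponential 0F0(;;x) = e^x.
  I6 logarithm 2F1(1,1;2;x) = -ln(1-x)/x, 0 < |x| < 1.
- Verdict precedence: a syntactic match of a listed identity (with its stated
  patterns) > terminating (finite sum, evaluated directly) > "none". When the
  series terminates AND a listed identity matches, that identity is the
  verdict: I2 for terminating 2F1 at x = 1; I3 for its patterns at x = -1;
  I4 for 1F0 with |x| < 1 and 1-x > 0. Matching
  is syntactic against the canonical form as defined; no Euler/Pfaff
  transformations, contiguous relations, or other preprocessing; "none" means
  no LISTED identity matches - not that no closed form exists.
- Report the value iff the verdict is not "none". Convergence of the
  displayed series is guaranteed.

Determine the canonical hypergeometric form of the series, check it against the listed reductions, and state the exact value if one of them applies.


Key observation: x = -\frac{4}{7} and the (-1)^k factor (C = 2/3) folds into the argument's sign.
Term ratio: r(k) = -\frac{4}{7} * (k+\frac{2}{5}) (k+\frac{1}{2}) / [(k-\frac{5}{8}) (k+1)] - poly over poly, x = -\frac{4}{7} from leading terms; C = \frac{2}{3} at k = 0.

The series (x = -\frac{4}{7}) is 2F1: upper {\frac{2}{5}, \frac{1}{2}}, lower {-\frac{5}{8}}, prefactor \frac{2}{3}. Verdict: none - at argument -\frac{4}{7} the multisets {\frac{2}{5}, \frac{1}{2}} ; {-\frac{5}{8}} match no listed identity.


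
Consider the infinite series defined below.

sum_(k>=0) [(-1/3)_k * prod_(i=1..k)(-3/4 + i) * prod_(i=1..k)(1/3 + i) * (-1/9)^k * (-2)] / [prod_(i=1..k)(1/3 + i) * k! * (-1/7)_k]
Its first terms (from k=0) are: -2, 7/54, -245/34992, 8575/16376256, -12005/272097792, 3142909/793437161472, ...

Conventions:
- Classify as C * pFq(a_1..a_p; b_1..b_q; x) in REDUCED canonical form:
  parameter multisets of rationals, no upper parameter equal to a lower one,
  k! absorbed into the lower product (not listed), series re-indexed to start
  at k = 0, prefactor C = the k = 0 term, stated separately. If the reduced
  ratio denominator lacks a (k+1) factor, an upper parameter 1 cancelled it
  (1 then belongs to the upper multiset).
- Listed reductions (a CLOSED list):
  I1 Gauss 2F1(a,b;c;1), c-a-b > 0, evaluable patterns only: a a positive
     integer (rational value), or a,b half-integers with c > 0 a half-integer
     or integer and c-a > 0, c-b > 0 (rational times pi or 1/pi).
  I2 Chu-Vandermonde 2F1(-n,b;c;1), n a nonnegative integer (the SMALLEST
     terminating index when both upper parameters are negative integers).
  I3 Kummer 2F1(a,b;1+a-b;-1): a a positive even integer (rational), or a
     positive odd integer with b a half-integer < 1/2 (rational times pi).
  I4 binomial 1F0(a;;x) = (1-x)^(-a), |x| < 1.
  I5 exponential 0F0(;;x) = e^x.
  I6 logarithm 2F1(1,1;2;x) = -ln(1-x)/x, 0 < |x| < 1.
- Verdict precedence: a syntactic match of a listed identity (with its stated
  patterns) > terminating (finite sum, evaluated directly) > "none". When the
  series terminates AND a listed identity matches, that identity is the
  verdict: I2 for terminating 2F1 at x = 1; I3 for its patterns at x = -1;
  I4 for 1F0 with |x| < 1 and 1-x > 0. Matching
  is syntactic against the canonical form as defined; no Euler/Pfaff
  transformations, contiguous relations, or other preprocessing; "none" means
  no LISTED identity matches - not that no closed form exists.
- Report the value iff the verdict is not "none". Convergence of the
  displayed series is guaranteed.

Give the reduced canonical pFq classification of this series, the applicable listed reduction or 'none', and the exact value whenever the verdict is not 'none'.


The series (x = -1/9) is 2F1: upper {-1/3, 1/4}, lower {-1/7}, prefactor -2. Verdict: none - this 2F1 at x = -1/9 matches no listed pattern, and upper {-1/3, 1/4} holds no stopper.

Key observation: x = (-1/9) and the running product (C = -2, x = -1/9) telescopes to a rising factorial.
Term ratio: r(k) = (-1/9) * (k-1/3) (k+1/4) / [(k-1/7) (k+1)] ; factor over Q: parameters, x = (-1/9), and C = -2.


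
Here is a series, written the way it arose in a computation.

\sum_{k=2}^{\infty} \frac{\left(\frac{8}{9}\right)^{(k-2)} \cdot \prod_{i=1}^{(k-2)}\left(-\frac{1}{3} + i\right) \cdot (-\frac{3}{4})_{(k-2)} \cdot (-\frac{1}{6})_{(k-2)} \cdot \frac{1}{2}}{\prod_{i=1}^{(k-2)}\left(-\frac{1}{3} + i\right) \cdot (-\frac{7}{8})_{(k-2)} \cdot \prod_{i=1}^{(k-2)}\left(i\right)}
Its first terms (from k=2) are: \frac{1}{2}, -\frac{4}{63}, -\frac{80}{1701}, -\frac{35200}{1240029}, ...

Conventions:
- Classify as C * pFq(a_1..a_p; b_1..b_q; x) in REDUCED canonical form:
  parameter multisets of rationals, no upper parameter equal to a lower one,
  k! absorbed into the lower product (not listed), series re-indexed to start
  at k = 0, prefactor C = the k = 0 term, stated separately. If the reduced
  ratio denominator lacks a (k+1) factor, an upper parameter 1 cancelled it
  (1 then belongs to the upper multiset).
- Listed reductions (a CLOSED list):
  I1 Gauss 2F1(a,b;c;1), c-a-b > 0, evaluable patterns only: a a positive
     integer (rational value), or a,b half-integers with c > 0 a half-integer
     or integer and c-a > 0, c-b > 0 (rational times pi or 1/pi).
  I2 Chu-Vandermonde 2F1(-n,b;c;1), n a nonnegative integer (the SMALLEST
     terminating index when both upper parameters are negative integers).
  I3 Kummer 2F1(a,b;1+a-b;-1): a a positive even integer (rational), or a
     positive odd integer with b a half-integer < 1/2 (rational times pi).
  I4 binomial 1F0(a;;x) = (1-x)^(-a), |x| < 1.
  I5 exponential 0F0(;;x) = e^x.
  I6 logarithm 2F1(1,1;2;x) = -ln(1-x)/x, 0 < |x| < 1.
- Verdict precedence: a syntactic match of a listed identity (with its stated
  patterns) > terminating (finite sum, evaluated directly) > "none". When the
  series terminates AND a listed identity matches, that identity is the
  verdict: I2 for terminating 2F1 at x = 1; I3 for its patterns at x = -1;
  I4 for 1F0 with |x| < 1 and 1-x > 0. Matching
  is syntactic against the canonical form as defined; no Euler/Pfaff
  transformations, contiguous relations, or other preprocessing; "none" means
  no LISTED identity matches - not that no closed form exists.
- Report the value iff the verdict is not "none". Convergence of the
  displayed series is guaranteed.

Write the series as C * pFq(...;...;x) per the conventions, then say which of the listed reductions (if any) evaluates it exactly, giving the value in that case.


The tell: with t_0 = \frac{1}{2}, the lower running product (prefactor 1/2) is a rising factorial.
Consecutive-term ratio: r(k) = \frac{8}{9} * (k-\frac{3}{4}) (k-\frac{1}{6}) / [(k-\frac{7}{8}) (k+1)] - poly over poly, x = \frac{8}{9} from leading terms; C = \frac{1}{2} at k = 0.

With C = \frac{1}{2}: the canonical form is 2F1(-\frac{3}{4}, -\frac{1}{6}; -\frac{7}{8}; \frac{8}{9}). Verdict: none (x = \frac{8}{9}): each listed identity misses the multisets {-\frac{3}{4}, -\frac{1}{6}} ; {-\frac{7}{8}}.


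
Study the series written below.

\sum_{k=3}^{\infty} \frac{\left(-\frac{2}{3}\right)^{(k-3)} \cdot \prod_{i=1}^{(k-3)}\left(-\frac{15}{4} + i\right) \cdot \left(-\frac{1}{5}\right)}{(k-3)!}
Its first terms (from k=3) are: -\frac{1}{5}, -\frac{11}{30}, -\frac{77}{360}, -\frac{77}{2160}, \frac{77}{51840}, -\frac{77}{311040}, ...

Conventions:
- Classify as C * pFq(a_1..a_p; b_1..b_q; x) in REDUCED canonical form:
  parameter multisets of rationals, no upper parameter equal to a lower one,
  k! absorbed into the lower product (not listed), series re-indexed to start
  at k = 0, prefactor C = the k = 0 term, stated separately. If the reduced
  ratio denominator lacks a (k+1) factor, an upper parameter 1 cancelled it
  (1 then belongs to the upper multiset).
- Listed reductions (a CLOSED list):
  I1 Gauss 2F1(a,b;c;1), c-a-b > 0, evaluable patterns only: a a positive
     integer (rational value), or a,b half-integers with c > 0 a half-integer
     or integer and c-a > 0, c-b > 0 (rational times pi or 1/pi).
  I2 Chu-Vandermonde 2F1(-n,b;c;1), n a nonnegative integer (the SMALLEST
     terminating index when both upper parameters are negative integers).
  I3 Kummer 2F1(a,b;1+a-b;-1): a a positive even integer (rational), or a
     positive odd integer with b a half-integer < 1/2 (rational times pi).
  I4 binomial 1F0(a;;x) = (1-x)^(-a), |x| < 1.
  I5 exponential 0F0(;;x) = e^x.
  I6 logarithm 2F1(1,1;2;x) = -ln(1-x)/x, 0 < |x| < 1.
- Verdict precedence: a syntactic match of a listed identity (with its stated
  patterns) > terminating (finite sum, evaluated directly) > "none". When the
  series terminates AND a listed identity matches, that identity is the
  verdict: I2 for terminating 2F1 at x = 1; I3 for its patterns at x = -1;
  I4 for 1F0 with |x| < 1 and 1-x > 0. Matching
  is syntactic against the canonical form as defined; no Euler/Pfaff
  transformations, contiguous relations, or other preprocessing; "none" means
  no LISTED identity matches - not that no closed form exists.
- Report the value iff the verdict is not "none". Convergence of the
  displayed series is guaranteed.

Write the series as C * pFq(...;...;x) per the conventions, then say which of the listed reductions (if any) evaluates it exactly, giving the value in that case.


With C = -\frac{1}{5}: the canonical form is 1F0(-\frac{11}{4}; -; -\frac{2}{3}). Verdict: the binomial series (I4) fires (the 1F0 binomial series: exponent 11/4, x = -\frac{2}{3}). Its exact value is \left(-\frac{1}{5}\right) \cdot \left(\frac{5}{3}\right)^{\frac{11}{4}}.

Key observation: with t_0 = -\frac{1}{5}, the running product (C = -1/5) telescopes to a rising factorial.
Step ratio: r(k) = -\frac{2}{3} * (k-\frac{11}{4}) / [(k+1)] ; factor over Q: parameters, x = -\frac{2}{3}, and C = -\frac{1}{5}.


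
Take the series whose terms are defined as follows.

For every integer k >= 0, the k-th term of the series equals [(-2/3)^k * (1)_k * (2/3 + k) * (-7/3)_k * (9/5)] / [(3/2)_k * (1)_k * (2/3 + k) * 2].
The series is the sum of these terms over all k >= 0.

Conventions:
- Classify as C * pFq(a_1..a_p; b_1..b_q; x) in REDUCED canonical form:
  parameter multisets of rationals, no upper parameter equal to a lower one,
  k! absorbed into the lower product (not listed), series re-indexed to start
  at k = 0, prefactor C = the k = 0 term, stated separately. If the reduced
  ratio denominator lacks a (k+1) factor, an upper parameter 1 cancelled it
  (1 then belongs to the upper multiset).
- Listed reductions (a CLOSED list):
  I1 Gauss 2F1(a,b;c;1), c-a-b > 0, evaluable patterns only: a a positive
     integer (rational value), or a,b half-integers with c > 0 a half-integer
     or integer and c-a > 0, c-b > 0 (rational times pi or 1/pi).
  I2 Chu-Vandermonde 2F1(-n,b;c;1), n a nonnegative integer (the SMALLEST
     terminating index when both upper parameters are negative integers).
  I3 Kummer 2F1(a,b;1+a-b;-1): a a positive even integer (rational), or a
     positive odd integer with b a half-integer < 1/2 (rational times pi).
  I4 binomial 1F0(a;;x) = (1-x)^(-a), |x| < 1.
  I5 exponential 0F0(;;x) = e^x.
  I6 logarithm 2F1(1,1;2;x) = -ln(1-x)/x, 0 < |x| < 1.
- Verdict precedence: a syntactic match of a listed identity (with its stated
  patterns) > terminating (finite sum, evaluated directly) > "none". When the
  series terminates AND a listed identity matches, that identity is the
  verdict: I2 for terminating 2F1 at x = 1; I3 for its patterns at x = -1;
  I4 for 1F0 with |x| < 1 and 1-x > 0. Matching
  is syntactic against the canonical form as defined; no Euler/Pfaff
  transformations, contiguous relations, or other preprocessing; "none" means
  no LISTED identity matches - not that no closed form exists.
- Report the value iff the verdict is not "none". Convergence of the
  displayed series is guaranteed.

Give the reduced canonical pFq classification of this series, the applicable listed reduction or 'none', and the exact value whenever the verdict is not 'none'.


Canonical form: C = 9/10 times 2F1 with upper {-7/3, 1}, lower {3/2}, x = -2/3. Verdict: none here - no I1-I6 shape fits x = -2/3 with lower {3/2}.

Structural cue: t_0 being 9/10, (1)_k (prefactor 9/10) is k! itself.
Ratio: r(k) = (-2/3) * (k-7/3) (k+1) / [(k+3/2) (k+1)] - poly over poly, x = (-2/3) from leading terms; C = 9/10 at k = 0.


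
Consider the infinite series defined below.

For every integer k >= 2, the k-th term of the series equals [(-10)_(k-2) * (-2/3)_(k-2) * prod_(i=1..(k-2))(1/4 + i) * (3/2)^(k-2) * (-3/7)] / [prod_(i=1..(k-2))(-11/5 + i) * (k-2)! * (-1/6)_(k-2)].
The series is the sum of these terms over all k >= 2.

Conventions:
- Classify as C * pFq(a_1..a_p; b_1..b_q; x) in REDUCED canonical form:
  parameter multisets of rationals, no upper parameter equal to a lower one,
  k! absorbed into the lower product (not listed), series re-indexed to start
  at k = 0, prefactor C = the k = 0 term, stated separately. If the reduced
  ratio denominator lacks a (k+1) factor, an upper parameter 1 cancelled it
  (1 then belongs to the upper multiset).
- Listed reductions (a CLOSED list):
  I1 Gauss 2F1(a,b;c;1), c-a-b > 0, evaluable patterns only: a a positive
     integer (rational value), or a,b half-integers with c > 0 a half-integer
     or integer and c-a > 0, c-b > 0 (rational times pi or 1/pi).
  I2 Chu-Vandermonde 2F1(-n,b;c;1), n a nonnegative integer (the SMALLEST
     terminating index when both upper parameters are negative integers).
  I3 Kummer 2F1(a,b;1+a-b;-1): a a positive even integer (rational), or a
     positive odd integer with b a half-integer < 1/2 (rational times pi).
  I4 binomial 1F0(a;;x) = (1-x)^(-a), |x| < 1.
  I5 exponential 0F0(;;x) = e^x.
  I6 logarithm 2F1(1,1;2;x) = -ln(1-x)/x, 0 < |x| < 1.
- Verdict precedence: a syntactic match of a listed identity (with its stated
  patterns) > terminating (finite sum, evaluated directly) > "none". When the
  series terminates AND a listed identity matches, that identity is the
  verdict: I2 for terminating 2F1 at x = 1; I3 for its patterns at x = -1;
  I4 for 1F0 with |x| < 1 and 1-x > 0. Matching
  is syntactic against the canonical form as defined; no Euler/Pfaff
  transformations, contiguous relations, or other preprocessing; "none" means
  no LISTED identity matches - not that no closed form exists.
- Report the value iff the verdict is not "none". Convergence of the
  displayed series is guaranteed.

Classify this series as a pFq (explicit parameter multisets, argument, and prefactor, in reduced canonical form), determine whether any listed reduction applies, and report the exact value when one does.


Canonical form: C = -3/7 times 3F2 with upper {-10, -2/3, 5/4}, lower {-6/5, -1/6}, x = 3/2. Verdict: terminating - no listed pattern fits, but -10 in the upper list cuts the series at k = 10; direct evaluation. Its exact value is -15790245332278830459/888273249169309696.

The tell: x = (3/2) and the lower running product (prefactor -3/7) is a rising factorial.
Step ratio: r(k) = (3/2) * (k-10) (k-2/3) (k+5/4) / [(k-6/5) (k-1/6) (k+1)] - rational in k, leading ratio (3/2); with t_0 = -3/7, classification follows.


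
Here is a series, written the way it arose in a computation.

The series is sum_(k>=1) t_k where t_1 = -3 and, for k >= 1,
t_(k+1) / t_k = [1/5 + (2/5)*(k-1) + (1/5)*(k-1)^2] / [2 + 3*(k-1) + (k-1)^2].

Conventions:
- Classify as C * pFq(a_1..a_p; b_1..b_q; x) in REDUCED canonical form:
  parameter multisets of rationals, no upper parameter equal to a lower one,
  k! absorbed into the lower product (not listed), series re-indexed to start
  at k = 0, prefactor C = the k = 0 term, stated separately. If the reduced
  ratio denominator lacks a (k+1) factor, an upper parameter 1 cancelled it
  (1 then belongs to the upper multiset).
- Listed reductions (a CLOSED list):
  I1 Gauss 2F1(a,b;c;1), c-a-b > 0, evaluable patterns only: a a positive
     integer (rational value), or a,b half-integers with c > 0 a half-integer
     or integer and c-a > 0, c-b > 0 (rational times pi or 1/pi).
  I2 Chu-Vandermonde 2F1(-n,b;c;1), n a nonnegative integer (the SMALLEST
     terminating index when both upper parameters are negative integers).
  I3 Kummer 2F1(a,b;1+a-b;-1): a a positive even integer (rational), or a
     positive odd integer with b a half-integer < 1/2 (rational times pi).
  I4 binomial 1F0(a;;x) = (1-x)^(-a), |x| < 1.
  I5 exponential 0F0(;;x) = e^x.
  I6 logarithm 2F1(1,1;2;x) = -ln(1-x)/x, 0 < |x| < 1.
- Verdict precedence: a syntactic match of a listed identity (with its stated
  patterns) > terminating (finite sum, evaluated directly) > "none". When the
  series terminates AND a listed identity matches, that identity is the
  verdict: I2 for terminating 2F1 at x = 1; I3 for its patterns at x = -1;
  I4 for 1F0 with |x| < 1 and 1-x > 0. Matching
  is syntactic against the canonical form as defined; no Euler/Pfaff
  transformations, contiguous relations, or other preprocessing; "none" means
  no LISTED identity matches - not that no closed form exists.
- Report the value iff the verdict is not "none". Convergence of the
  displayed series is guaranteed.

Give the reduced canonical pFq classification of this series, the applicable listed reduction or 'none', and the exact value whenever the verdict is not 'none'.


Prefactor -3, argument 1/5: 2F1 with upper {1, 1} over lower {2}. Verdict: the logarithmic series (I6) matches (the logarithm: parameters (1,1;2), x = 1/5). Hence: 15 * ln(4/5).

Structural cue: t_0 being -3, factor the ratio over Q (C = -3, x = 1/5): negated roots = parameters.
Adjacent-term ratio: r(k) = (1/5) * (k+1) (k+1) / [(k+2) (k+1)] - rational in k, leading ratio (1/5); with t_0 = -3, classification follows.


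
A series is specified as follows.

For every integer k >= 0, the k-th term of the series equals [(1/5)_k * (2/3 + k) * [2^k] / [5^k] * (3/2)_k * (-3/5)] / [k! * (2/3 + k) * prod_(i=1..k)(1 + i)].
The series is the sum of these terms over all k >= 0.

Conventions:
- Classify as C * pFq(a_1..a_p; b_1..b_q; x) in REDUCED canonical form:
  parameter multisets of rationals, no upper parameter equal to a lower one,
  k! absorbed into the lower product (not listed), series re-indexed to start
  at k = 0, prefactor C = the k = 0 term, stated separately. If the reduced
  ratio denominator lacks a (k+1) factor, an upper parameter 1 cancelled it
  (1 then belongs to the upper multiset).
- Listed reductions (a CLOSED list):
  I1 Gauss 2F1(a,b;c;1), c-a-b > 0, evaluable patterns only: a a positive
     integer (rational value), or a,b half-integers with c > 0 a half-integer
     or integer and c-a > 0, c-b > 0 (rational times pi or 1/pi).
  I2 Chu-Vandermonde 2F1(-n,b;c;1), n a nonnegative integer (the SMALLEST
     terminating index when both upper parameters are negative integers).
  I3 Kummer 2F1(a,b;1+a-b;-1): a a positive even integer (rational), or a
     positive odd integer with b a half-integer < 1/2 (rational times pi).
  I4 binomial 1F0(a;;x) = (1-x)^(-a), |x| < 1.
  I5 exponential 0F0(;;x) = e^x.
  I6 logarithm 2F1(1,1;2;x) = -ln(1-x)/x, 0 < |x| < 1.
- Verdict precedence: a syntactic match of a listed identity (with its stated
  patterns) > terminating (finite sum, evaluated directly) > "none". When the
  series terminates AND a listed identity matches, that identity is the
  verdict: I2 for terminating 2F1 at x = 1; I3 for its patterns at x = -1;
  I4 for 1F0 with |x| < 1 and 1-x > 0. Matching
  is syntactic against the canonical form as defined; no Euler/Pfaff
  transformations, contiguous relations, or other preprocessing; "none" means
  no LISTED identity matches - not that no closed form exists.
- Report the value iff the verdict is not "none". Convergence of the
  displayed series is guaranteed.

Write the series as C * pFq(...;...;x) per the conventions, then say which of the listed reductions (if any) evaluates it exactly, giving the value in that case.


x = 2/5 here; the reduced form reads 2F1, upper {1/5, 3/2}, lower {2}, C = -3/5. Verdict: none (x = 2/5): each listed identity misses the multisets {1/5, 3/2} ; {2}.

Key observation: x = (2/5) and striking the common factor k + 2/3 reduces the term (C = -3/5).
Ratio: r(k) = (2/5) * (k+1/5) (k+3/2) / [(k+2) (k+1)] - rational in k. x = (2/5); t_0 = -3/5; negate the roots.


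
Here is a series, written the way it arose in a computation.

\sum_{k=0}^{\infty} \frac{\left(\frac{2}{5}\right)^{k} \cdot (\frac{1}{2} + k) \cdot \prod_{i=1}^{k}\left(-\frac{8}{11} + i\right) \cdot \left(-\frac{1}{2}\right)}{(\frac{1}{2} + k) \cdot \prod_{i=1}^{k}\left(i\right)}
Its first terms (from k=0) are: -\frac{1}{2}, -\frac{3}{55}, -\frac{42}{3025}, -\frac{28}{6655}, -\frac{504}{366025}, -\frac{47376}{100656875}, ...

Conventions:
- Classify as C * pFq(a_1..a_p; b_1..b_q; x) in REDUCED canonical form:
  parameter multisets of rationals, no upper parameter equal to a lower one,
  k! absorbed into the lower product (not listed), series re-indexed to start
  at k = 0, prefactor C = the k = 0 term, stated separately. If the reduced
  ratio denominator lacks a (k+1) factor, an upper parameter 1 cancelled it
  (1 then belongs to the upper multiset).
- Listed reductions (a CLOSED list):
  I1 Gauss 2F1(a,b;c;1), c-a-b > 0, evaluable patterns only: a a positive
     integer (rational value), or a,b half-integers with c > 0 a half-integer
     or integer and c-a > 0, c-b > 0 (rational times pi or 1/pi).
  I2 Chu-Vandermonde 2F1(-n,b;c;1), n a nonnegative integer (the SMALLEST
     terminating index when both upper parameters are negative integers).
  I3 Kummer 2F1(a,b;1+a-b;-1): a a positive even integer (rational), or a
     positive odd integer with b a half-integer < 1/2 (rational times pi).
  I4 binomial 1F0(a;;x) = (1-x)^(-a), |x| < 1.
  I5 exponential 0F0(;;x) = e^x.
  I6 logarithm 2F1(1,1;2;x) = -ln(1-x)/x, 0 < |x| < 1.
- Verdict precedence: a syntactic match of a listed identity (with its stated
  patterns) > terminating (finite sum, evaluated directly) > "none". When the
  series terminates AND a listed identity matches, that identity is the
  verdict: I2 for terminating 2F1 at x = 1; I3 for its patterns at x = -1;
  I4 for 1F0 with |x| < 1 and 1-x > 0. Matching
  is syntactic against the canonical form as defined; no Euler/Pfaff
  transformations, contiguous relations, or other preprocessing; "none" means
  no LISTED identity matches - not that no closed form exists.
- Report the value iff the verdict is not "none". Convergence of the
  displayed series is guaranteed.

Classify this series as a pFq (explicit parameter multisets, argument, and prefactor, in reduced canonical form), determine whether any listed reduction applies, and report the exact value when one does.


Structural cue: t_0 = -\frac{1}{2} here, and the product of the first k integers (C = -1/2) is k!.
Step ratio: r(k) = \frac{2}{5} * (k+\frac{3}{11}) / [(k+1)] - poly over poly, x = \frac{2}{5} from leading terms; C = -\frac{1}{2} at k = 0.

The series (x = \frac{2}{5}) is 1F0: upper {\frac{3}{11}}, lower {-}, prefactor -\frac{1}{2}. Verdict: this is the binomial series (I4) (the 1F0 binomial series: exponent -3/11, x = \frac{2}{5}). Value: \left(-\frac{1}{2}\right) \cdot \left(\frac{3}{5}\right)^{-\frac{3}{11}}.
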